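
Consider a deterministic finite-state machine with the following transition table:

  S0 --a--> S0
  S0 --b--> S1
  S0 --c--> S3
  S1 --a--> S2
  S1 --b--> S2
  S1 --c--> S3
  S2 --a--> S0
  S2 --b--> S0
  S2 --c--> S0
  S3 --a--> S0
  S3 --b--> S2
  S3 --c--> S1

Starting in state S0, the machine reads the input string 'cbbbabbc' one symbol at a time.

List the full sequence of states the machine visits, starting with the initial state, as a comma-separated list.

Start: S0
  read 'c': S0 --c--> S3
  read 'b': S3 --b--> S2
  read 'b': S2 --b--> S0
  read 'b': S0 --b--> S1
  read 'a': S1 --a--> S2
  read 'b': S2 --b--> S0
  read 'b': S0 --b--> S1
  read 'c': S1 --c--> S3

Answer: S0, S3, S2, S0, S1, S2, S0, S1, S3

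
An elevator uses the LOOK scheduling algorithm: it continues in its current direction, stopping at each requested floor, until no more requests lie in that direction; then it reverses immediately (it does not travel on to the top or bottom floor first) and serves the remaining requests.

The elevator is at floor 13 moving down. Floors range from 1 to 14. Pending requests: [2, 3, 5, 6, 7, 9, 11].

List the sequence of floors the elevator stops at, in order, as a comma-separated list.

Answer: 11, 9, 7, 6, 5, 3, 2

Derivation:
Current: 13, moving DOWN
Serve below first (descending): [11, 9, 7, 6, 5, 3, 2]
Then reverse, serve above (ascending): []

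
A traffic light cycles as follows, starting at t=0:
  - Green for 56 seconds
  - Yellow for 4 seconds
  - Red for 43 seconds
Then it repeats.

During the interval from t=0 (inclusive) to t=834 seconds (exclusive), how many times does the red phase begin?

Answer: 8

Derivation:
Cycle = 56+4+43 = 103s
red phase starts at t = k*103 + 60 for k=0,1,2,...
Need k*103+60 < 834 → k < 7.515
k ∈ {0, ..., 7} → 8 starts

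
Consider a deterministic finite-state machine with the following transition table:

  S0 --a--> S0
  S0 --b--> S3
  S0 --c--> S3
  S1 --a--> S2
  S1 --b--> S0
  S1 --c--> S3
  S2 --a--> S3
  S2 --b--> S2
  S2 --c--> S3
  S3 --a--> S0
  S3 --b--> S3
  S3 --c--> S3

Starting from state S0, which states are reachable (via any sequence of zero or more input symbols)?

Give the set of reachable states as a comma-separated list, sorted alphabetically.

BFS from S0:
  visit S0: S0--a-->S0 (seen), S0--b-->S3 (new), S0--c-->S3 (seen)
  visit S3: S3--a-->S0 (seen), S3--b-->S3 (seen), S3--c-->S3 (seen)

Answer: S0, S3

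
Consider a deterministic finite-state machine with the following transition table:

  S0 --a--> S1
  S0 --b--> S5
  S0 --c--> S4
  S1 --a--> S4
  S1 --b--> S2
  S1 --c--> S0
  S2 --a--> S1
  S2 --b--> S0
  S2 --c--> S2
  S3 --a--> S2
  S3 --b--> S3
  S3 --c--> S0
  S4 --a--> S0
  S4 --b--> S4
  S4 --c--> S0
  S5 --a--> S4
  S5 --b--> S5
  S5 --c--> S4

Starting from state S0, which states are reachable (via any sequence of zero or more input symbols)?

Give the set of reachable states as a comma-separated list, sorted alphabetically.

BFS from S0:
  visit S0: S0--a-->S1 (new), S0--b-->S5 (new), S0--c-->S4 (new)
  visit S1: S1--a-->S4 (seen), S1--b-->S2 (new), S1--c-->S0 (seen)
  visit S5: S5--a-->S4 (seen), S5--b-->S5 (seen), S5--c-->S4 (seen)
  visit S4: S4--a-->S0 (seen), S4--b-->S4 (seen), S4--c-->S0 (seen)
  visit S2: S2--a-->S1 (seen), S2--b-->S0 (seen), S2--c-->S2 (seen)

Answer: S0, S1, S2, S4, S5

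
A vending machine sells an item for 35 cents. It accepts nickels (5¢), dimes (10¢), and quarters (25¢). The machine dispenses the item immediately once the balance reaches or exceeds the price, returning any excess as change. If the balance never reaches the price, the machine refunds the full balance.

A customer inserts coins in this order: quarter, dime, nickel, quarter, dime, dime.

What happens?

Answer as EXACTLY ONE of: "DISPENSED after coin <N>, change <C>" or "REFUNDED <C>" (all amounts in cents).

Price: 35¢
Coin 1 (quarter, 25¢): balance = 25¢
Coin 2 (dime, 10¢): balance = 35¢
  → balance >= price → DISPENSE, change = 35 - 35 = 0¢

Answer: DISPENSED after coin 2, change 0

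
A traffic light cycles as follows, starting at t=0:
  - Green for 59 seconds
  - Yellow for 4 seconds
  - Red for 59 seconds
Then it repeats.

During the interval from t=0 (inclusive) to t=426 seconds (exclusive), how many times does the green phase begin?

Cycle = 59+4+59 = 122s
green phase starts at t = k*122 + 0 for k=0,1,2,...
Need k*122+0 < 426 → k < 3.492
k ∈ {0, ..., 3} → 4 starts

Answer: 4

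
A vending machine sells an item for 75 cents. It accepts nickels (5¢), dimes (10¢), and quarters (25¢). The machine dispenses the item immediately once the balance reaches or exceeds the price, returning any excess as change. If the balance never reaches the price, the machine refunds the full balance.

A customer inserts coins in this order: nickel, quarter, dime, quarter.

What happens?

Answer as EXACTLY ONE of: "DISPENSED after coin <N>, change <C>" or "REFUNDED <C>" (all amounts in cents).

Price: 75¢
Coin 1 (nickel, 5¢): balance = 5¢
Coin 2 (quarter, 25¢): balance = 30¢
Coin 3 (dime, 10¢): balance = 40¢
Coin 4 (quarter, 25¢): balance = 65¢
All coins inserted, balance 65¢ < price 75¢ → REFUND 65¢

Answer: REFUNDED 65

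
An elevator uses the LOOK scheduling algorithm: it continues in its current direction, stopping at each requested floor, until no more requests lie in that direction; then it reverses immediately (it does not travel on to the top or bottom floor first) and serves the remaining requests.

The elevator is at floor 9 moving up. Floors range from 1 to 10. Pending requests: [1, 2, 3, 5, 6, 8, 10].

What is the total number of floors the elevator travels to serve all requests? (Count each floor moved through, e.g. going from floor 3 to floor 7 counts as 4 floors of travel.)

Answer: 10

Derivation:
Start at floor 9 moving up, LOOK stop order: [10, 8, 6, 5, 3, 2, 1]
  9 → 10: |10-9| = 1, total = 1
  10 → 8: |8-10| = 2, total = 3
  8 → 6: |6-8| = 2, total = 5
  6 → 5: |5-6| = 1, total = 6
  5 → 3: |3-5| = 2, total = 8
  3 → 2: |2-3| = 1, total = 9
  2 → 1: |1-2| = 1, total = 10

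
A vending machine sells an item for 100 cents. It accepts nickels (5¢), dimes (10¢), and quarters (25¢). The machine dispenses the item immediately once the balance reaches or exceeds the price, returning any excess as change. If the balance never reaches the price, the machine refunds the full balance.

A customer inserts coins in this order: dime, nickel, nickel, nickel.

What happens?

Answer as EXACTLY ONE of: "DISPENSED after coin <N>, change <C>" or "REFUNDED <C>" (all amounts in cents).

Price: 100¢
Coin 1 (dime, 10¢): balance = 10¢
Coin 2 (nickel, 5¢): balance = 15¢
Coin 3 (nickel, 5¢): balance = 20¢
Coin 4 (nickel, 5¢): balance = 25¢
All coins inserted, balance 25¢ < price 100¢ → REFUND 25¢

Answer: REFUNDED 25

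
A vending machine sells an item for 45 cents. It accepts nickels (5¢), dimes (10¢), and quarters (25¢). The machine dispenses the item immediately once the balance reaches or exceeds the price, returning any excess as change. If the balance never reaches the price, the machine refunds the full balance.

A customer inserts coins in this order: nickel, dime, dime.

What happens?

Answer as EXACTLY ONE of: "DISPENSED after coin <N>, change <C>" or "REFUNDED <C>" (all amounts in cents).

Answer: REFUNDED 25

Derivation:
Price: 45¢
Coin 1 (nickel, 5¢): balance = 5¢
Coin 2 (dime, 10¢): balance = 15¢
Coin 3 (dime, 10¢): balance = 25¢
All coins inserted, balance 25¢ < price 45¢ → REFUND 25¢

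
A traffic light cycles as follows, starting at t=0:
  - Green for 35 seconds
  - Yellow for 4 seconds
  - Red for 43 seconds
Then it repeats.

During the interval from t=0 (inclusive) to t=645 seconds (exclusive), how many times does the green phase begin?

Answer: 8

Derivation:
Cycle = 35+4+43 = 82s
green phase starts at t = k*82 + 0 for k=0,1,2,...
Need k*82+0 < 645 → k < 7.866
k ∈ {0, ..., 7} → 8 starts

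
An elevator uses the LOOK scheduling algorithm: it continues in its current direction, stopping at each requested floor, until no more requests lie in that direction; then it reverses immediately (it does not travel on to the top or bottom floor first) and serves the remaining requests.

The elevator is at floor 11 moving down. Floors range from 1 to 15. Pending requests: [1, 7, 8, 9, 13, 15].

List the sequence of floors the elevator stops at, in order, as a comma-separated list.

Answer: 9, 8, 7, 1, 13, 15

Derivation:
Current: 11, moving DOWN
Serve below first (descending): [9, 8, 7, 1]
Then reverse, serve above (ascending): [13, 15]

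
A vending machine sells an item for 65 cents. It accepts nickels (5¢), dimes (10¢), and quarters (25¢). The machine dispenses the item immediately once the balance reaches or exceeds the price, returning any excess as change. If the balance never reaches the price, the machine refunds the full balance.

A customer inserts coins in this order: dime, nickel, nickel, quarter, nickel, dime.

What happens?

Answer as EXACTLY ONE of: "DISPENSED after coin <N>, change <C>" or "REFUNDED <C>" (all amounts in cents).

Price: 65¢
Coin 1 (dime, 10¢): balance = 10¢
Coin 2 (nickel, 5¢): balance = 15¢
Coin 3 (nickel, 5¢): balance = 20¢
Coin 4 (quarter, 25¢): balance = 45¢
Coin 5 (nickel, 5¢): balance = 50¢
Coin 6 (dime, 10¢): balance = 60¢
All coins inserted, balance 60¢ < price 65¢ → REFUND 60¢

Answer: REFUNDED 60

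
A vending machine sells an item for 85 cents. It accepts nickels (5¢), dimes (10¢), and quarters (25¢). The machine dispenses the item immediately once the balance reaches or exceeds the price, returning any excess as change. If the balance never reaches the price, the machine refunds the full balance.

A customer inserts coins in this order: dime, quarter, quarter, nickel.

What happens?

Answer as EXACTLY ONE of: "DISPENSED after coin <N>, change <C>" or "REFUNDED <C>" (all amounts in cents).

Price: 85¢
Coin 1 (dime, 10¢): balance = 10¢
Coin 2 (quarter, 25¢): balance = 35¢
Coin 3 (quarter, 25¢): balance = 60¢
Coin 4 (nickel, 5¢): balance = 65¢
All coins inserted, balance 65¢ < price 85¢ → REFUND 65¢

Answer: REFUNDED 65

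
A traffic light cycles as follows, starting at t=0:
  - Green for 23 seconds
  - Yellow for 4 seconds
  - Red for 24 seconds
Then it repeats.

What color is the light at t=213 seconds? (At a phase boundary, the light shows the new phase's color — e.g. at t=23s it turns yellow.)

Answer: green

Derivation:
Cycle length = 23 + 4 + 24 = 51s
t = 213, phase_t = 213 mod 51 = 9
9 < 23 (green end) → GREEN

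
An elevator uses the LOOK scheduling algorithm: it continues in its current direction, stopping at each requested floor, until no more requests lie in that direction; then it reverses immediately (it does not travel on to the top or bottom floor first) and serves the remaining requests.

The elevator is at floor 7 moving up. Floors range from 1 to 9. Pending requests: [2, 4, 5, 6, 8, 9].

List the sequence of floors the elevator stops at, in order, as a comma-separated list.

Current: 7, moving UP
Serve above first (ascending): [8, 9]
Then reverse, serve below (descending): [6, 5, 4, 2]

Answer: 8, 9, 6, 5, 4, 2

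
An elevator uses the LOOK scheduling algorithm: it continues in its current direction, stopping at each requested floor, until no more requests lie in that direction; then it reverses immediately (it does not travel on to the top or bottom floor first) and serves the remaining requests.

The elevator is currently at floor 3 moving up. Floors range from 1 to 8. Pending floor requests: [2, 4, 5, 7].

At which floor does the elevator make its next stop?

Answer: 4

Derivation:
Current floor: 3, direction: up
Requests above: [4, 5, 7]
Requests below: [2]
Moving up and requests lie above → nearest above is min([4, 5, 7]) = 4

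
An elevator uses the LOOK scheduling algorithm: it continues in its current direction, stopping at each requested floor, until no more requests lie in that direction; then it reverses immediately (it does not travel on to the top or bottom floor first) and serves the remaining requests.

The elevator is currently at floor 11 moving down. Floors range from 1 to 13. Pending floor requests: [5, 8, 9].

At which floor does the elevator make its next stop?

Answer: 9

Derivation:
Current floor: 11, direction: down
Requests above: []
Requests below: [5, 8, 9]
Moving down and requests lie below → nearest below is max([5, 8, 9]) = 9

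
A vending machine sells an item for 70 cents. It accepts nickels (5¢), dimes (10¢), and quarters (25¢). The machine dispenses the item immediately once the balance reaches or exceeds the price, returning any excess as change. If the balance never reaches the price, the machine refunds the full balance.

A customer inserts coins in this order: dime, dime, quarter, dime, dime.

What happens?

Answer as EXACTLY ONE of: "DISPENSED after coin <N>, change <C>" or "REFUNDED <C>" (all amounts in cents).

Price: 70¢
Coin 1 (dime, 10¢): balance = 10¢
Coin 2 (dime, 10¢): balance = 20¢
Coin 3 (quarter, 25¢): balance = 45¢
Coin 4 (dime, 10¢): balance = 55¢
Coin 5 (dime, 10¢): balance = 65¢
All coins inserted, balance 65¢ < price 70¢ → REFUND 65¢

Answer: REFUNDED 65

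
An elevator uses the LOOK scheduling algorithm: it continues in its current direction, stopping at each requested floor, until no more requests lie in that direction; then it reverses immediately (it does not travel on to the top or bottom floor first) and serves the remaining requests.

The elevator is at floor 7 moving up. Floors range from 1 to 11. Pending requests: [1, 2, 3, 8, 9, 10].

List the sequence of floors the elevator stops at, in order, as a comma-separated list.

Answer: 8, 9, 10, 3, 2, 1

Derivation:
Current: 7, moving UP
Serve above first (ascending): [8, 9, 10]
Then reverse, serve below (descending): [3, 2, 1]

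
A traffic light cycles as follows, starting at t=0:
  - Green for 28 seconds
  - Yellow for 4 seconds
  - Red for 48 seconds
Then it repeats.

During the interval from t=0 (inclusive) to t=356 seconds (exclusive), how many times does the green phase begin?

Answer: 5

Derivation:
Cycle = 28+4+48 = 80s
green phase starts at t = k*80 + 0 for k=0,1,2,...
Need k*80+0 < 356 → k < 4.450
k ∈ {0, ..., 4} → 5 starts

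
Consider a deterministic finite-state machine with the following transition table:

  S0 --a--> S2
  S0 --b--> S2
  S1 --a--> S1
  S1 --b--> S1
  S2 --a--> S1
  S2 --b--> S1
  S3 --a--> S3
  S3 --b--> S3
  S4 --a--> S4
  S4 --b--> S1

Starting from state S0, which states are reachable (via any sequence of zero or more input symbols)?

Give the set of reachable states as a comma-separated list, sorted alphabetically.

Answer: S0, S1, S2

Derivation:
BFS from S0:
  visit S0: S0--a-->S2 (new), S0--b-->S2 (seen)
  visit S2: S2--a-->S1 (new), S2--b-->S1 (seen)
  visit S1: S1--a-->S1 (seen), S1--b-->S1 (seen)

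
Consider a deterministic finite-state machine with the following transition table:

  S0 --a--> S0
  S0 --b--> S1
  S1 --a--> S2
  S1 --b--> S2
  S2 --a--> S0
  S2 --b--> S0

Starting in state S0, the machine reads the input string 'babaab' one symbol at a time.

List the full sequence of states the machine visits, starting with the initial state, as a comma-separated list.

Start: S0
  read 'b': S0 --b--> S1
  read 'a': S1 --a--> S2
  read 'b': S2 --b--> S0
  read 'a': S0 --a--> S0
  read 'a': S0 --a--> S0
  read 'b': S0 --b--> S1

Answer: S0, S1, S2, S0, S0, S0, S1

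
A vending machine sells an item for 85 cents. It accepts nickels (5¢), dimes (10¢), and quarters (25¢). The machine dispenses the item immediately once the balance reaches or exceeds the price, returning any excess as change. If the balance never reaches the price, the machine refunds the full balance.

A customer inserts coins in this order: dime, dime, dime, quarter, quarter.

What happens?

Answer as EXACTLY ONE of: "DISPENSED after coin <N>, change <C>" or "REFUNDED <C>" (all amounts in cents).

Price: 85¢
Coin 1 (dime, 10¢): balance = 10¢
Coin 2 (dime, 10¢): balance = 20¢
Coin 3 (dime, 10¢): balance = 30¢
Coin 4 (quarter, 25¢): balance = 55¢
Coin 5 (quarter, 25¢): balance = 80¢
All coins inserted, balance 80¢ < price 85¢ → REFUND 80¢

Answer: REFUNDED 80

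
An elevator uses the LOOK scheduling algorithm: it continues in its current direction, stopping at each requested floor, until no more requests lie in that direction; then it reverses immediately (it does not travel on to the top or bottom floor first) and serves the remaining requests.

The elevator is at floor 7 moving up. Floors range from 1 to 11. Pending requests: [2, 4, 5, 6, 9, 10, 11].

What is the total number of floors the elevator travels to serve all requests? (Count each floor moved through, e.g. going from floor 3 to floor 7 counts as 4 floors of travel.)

Start at floor 7 moving up, LOOK stop order: [9, 10, 11, 6, 5, 4, 2]
  7 → 9: |9-7| = 2, total = 2
  9 → 10: |10-9| = 1, total = 3
  10 → 11: |11-10| = 1, total = 4
  11 → 6: |6-11| = 5, total = 9
  6 → 5: |5-6| = 1, total = 10
  5 → 4: |4-5| = 1, total = 11
  4 → 2: |2-4| = 2, total = 13

Answer: 13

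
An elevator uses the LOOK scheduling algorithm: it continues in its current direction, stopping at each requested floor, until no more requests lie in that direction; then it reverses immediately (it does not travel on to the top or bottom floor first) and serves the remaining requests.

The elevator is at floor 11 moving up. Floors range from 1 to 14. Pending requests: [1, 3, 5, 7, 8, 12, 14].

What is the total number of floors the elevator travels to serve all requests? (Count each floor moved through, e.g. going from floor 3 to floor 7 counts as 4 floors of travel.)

Answer: 16

Derivation:
Start at floor 11 moving up, LOOK stop order: [12, 14, 8, 7, 5, 3, 1]
  11 → 12: |12-11| = 1, total = 1
  12 → 14: |14-12| = 2, total = 3
  14 → 8: |8-14| = 6, total = 9
  8 → 7: |7-8| = 1, total = 10
  7 → 5: |5-7| = 2, total = 12
  5 → 3: |3-5| = 2, total = 14
  3 → 1: |1-3| = 2, total = 16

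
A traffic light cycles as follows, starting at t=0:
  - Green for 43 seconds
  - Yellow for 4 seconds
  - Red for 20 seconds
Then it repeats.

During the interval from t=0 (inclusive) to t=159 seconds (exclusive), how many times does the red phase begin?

Cycle = 43+4+20 = 67s
red phase starts at t = k*67 + 47 for k=0,1,2,...
Need k*67+47 < 159 → k < 1.672
k ∈ {0, ..., 1} → 2 starts

Answer: 2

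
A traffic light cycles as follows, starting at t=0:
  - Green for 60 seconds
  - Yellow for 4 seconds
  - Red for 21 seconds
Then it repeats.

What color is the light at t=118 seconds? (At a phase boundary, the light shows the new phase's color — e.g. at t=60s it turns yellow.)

Answer: green

Derivation:
Cycle length = 60 + 4 + 21 = 85s
t = 118, phase_t = 118 mod 85 = 33
33 < 60 (green end) → GREEN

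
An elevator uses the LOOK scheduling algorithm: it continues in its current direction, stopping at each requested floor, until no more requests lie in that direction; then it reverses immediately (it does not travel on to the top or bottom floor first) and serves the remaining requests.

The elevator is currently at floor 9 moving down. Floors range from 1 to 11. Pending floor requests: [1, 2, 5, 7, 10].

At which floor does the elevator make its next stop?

Current floor: 9, direction: down
Requests above: [10]
Requests below: [1, 2, 5, 7]
Moving down and requests lie below → nearest below is max([1, 2, 5, 7]) = 7

Answer: 7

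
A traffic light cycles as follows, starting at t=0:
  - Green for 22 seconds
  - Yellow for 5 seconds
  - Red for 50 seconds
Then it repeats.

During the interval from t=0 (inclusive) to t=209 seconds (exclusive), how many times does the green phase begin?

Answer: 3

Derivation:
Cycle = 22+5+50 = 77s
green phase starts at t = k*77 + 0 for k=0,1,2,...
Need k*77+0 < 209 → k < 2.714
k ∈ {0, ..., 2} → 3 starts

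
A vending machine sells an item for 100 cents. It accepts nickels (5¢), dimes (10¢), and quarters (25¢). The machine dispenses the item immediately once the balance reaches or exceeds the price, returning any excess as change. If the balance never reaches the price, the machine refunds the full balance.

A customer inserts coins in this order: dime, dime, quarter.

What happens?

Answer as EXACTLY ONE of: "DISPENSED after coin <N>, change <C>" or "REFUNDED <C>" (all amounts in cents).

Price: 100¢
Coin 1 (dime, 10¢): balance = 10¢
Coin 2 (dime, 10¢): balance = 20¢
Coin 3 (quarter, 25¢): balance = 45¢
All coins inserted, balance 45¢ < price 100¢ → REFUND 45¢

Answer: REFUNDED 45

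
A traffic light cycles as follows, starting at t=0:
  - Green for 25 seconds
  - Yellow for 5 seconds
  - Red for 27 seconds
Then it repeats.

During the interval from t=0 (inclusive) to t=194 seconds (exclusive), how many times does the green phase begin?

Cycle = 25+5+27 = 57s
green phase starts at t = k*57 + 0 for k=0,1,2,...
Need k*57+0 < 194 → k < 3.404
k ∈ {0, ..., 3} → 4 starts

Answer: 4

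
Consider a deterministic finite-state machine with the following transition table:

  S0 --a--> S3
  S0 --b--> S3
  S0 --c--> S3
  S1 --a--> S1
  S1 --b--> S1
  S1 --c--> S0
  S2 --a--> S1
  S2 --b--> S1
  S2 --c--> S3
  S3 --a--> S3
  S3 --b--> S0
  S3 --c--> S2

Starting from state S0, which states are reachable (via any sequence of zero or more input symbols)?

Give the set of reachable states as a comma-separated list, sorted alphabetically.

Answer: S0, S1, S2, S3

Derivation:
BFS from S0:
  visit S0: S0--a-->S3 (new), S0--b-->S3 (seen), S0--c-->S3 (seen)
  visit S3: S3--a-->S3 (seen), S3--b-->S0 (seen), S3--c-->S2 (new)
  visit S2: S2--a-->S1 (new), S2--b-->S1 (seen), S2--c-->S3 (seen)
  visit S1: S1--a-->S1 (seen), S1--b-->S1 (seen), S1--c-->S0 (seen)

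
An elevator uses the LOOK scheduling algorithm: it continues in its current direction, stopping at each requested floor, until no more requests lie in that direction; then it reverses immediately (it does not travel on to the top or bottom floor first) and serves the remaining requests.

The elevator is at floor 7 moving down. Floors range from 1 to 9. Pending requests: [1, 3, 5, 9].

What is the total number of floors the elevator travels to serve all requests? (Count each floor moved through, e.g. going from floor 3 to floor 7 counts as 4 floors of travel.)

Answer: 14

Derivation:
Start at floor 7 moving down, LOOK stop order: [5, 3, 1, 9]
  7 → 5: |5-7| = 2, total = 2
  5 → 3: |3-5| = 2, total = 4
  3 → 1: |1-3| = 2, total = 6
  1 → 9: |9-1| = 8, total = 14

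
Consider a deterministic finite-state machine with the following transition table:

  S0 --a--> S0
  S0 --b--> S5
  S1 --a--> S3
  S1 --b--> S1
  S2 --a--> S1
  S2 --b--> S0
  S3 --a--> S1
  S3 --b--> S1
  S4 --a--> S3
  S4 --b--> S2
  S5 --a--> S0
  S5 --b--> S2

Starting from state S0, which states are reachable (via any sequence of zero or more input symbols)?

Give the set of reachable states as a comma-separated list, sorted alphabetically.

Answer: S0, S1, S2, S3, S5

Derivation:
BFS from S0:
  visit S0: S0--a-->S0 (seen), S0--b-->S5 (new)
  visit S5: S5--a-->S0 (seen), S5--b-->S2 (new)
  visit S2: S2--a-->S1 (new), S2--b-->S0 (seen)
  visit S1: S1--a-->S3 (new), S1--b-->S1 (seen)
  visit S3: S3--a-->S1 (seen), S3--b-->S1 (seen)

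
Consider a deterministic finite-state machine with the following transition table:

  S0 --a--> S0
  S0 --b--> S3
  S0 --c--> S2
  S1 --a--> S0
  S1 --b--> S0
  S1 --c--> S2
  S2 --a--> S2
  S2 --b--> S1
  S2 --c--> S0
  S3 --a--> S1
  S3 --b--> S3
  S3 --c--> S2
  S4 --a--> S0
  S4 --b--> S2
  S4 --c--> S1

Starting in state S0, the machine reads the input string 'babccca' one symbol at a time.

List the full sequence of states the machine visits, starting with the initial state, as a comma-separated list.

Answer: S0, S3, S1, S0, S2, S0, S2, S2

Derivation:
Start: S0
  read 'b': S0 --b--> S3
  read 'a': S3 --a--> S1
  read 'b': S1 --b--> S0
  read 'c': S0 --c--> S2
  read 'c': S2 --c--> S0
  read 'c': S0 --c--> S2
  read 'a': S2 --a--> S2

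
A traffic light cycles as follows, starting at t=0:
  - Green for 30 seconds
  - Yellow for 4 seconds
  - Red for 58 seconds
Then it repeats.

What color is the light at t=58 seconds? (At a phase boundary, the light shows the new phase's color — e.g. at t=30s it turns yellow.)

Cycle length = 30 + 4 + 58 = 92s
t = 58, phase_t = 58 mod 92 = 58
58 >= 34 → RED

Answer: red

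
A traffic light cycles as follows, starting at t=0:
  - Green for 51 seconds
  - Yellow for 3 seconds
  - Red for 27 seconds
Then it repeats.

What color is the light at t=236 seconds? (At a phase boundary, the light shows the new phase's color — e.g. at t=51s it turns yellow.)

Answer: red

Derivation:
Cycle length = 51 + 3 + 27 = 81s
t = 236, phase_t = 236 mod 81 = 74
74 >= 54 → RED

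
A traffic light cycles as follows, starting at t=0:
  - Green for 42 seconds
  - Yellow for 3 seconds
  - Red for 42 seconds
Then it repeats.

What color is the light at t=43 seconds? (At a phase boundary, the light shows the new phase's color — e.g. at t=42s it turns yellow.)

Answer: yellow

Derivation:
Cycle length = 42 + 3 + 42 = 87s
t = 43, phase_t = 43 mod 87 = 43
42 <= 43 < 45 (yellow end) → YELLOW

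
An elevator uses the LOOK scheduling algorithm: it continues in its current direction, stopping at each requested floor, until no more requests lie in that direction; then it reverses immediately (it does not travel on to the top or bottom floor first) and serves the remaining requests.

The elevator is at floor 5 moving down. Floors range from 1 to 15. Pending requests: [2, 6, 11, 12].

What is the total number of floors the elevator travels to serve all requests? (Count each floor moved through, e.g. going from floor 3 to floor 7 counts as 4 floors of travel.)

Answer: 13

Derivation:
Start at floor 5 moving down, LOOK stop order: [2, 6, 11, 12]
  5 → 2: |2-5| = 3, total = 3
  2 → 6: |6-2| = 4, total = 7
  6 → 11: |11-6| = 5, total = 12
  11 → 12: |12-11| = 1, total = 13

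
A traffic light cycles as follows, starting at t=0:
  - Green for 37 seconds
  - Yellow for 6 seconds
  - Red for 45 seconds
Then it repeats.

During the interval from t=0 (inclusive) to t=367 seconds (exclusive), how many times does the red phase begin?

Cycle = 37+6+45 = 88s
red phase starts at t = k*88 + 43 for k=0,1,2,...
Need k*88+43 < 367 → k < 3.682
k ∈ {0, ..., 3} → 4 starts

Answer: 4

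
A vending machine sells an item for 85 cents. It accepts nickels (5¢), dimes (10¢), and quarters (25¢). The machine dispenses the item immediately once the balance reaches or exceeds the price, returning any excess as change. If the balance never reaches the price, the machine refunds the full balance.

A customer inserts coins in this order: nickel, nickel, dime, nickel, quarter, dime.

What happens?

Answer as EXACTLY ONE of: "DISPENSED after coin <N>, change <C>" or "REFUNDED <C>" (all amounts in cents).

Price: 85¢
Coin 1 (nickel, 5¢): balance = 5¢
Coin 2 (nickel, 5¢): balance = 10¢
Coin 3 (dime, 10¢): balance = 20¢
Coin 4 (nickel, 5¢): balance = 25¢
Coin 5 (quarter, 25¢): balance = 50¢
Coin 6 (dime, 10¢): balance = 60¢
All coins inserted, balance 60¢ < price 85¢ → REFUND 60¢

Answer: REFUNDED 60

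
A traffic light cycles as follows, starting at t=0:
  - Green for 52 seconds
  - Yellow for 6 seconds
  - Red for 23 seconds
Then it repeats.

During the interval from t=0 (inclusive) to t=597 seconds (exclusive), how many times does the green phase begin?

Cycle = 52+6+23 = 81s
green phase starts at t = k*81 + 0 for k=0,1,2,...
Need k*81+0 < 597 → k < 7.370
k ∈ {0, ..., 7} → 8 starts

Answer: 8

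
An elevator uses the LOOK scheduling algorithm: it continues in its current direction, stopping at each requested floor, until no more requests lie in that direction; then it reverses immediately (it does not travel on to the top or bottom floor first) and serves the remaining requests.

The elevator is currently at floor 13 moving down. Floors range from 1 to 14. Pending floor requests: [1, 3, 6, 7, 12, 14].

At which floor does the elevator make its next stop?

Current floor: 13, direction: down
Requests above: [14]
Requests below: [1, 3, 6, 7, 12]
Moving down and requests lie below → nearest below is max([1, 3, 6, 7, 12]) = 12

Answer: 12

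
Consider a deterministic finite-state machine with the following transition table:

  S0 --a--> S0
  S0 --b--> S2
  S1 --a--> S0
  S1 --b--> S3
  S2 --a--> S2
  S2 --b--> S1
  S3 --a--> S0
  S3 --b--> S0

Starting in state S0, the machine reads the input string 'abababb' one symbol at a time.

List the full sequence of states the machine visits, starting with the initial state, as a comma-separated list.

Start: S0
  read 'a': S0 --a--> S0
  read 'b': S0 --b--> S2
  read 'a': S2 --a--> S2
  read 'b': S2 --b--> S1
  read 'a': S1 --a--> S0
  read 'b': S0 --b--> S2
  read 'b': S2 --b--> S1

Answer: S0, S0, S2, S2, S1, S0, S2, S1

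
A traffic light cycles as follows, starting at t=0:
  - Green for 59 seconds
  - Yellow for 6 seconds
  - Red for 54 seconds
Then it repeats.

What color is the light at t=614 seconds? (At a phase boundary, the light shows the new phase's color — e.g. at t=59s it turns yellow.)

Cycle length = 59 + 6 + 54 = 119s
t = 614, phase_t = 614 mod 119 = 19
19 < 59 (green end) → GREEN

Answer: green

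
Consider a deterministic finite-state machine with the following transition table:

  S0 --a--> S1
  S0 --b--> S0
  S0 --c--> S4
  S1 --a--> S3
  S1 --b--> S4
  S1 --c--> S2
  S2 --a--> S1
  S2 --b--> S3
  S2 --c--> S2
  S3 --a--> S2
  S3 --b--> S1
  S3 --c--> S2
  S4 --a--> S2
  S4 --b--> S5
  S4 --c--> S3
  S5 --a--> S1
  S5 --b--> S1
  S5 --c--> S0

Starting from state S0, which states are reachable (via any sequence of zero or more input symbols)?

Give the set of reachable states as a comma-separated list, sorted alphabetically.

Answer: S0, S1, S2, S3, S4, S5

Derivation:
BFS from S0:
  visit S0: S0--a-->S1 (new), S0--b-->S0 (seen), S0--c-->S4 (new)
  visit S1: S1--a-->S3 (new), S1--b-->S4 (seen), S1--c-->S2 (new)
  visit S4: S4--a-->S2 (seen), S4--b-->S5 (new), S4--c-->S3 (seen)
  visit S3: S3--a-->S2 (seen), S3--b-->S1 (seen), S3--c-->S2 (seen)
  visit S2: S2--a-->S1 (seen), S2--b-->S3 (seen), S2--c-->S2 (seen)
  visit S5: S5--a-->S1 (seen), S5--b-->S1 (seen), S5--c-->S0 (seen)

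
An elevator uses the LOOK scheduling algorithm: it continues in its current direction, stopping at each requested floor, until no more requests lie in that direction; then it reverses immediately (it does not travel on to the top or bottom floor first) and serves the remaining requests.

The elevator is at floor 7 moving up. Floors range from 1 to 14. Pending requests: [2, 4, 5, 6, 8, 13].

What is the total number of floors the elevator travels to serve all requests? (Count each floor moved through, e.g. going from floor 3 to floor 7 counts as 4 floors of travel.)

Answer: 17

Derivation:
Start at floor 7 moving up, LOOK stop order: [8, 13, 6, 5, 4, 2]
  7 → 8: |8-7| = 1, total = 1
  8 → 13: |13-8| = 5, total = 6
  13 → 6: |6-13| = 7, total = 13
  6 → 5: |5-6| = 1, total = 14
  5 → 4: |4-5| = 1, total = 15
  4 → 2: |2-4| = 2, total = 17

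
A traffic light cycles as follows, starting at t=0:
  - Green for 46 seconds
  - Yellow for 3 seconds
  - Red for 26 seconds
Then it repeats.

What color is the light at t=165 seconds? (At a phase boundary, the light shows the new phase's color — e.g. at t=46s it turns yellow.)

Answer: green

Derivation:
Cycle length = 46 + 3 + 26 = 75s
t = 165, phase_t = 165 mod 75 = 15
15 < 46 (green end) → GREEN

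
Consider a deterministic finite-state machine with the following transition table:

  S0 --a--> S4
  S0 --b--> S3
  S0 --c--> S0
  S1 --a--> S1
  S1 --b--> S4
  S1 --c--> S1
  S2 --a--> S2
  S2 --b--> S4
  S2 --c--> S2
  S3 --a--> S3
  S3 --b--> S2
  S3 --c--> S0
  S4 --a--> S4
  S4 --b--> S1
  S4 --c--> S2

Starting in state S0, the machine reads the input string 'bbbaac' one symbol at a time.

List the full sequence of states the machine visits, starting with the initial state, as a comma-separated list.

Answer: S0, S3, S2, S4, S4, S4, S2

Derivation:
Start: S0
  read 'b': S0 --b--> S3
  read 'b': S3 --b--> S2
  read 'b': S2 --b--> S4
  read 'a': S4 --a--> S4
  read 'a': S4 --a--> S4
  read 'c': S4 --c--> S2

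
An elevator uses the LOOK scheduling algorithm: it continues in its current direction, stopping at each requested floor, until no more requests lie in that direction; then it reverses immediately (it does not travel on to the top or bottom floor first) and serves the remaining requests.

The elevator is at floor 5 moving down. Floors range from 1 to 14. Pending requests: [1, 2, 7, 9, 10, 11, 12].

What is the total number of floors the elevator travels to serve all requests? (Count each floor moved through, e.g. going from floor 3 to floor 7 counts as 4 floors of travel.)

Answer: 15

Derivation:
Start at floor 5 moving down, LOOK stop order: [2, 1, 7, 9, 10, 11, 12]
  5 → 2: |2-5| = 3, total = 3
  2 → 1: |1-2| = 1, total = 4
  1 → 7: |7-1| = 6, total = 10
  7 → 9: |9-7| = 2, total = 12
  9 → 10: |10-9| = 1, total = 13
  10 → 11: |11-10| = 1, total = 14
  11 → 12: |12-11| = 1, total = 15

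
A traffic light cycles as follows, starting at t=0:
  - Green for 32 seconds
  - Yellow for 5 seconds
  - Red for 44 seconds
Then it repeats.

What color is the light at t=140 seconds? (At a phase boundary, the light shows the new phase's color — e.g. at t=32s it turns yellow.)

Answer: red

Derivation:
Cycle length = 32 + 5 + 44 = 81s
t = 140, phase_t = 140 mod 81 = 59
59 >= 37 → RED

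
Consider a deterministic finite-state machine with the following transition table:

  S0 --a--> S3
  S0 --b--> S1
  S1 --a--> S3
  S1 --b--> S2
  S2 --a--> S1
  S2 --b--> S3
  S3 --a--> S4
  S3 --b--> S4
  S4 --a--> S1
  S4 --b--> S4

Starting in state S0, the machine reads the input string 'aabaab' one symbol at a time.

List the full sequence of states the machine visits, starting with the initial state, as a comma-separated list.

Start: S0
  read 'a': S0 --a--> S3
  read 'a': S3 --a--> S4
  read 'b': S4 --b--> S4
  read 'a': S4 --a--> S1
  read 'a': S1 --a--> S3
  read 'b': S3 --b--> S4

Answer: S0, S3, S4, S4, S1, S3, S4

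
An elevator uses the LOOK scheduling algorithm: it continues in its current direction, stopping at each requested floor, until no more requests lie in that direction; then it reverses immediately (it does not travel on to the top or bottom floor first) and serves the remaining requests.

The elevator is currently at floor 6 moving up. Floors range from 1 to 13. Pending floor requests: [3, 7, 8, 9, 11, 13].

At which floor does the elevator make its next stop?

Current floor: 6, direction: up
Requests above: [7, 8, 9, 11, 13]
Requests below: [3]
Moving up and requests lie above → nearest above is min([7, 8, 9, 11, 13]) = 7

Answer: 7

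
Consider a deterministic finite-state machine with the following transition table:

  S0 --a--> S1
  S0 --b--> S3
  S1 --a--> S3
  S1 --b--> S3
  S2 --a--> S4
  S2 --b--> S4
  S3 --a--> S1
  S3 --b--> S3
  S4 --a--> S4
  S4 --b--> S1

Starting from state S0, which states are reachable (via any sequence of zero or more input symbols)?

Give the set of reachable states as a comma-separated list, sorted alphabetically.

Answer: S0, S1, S3

Derivation:
BFS from S0:
  visit S0: S0--a-->S1 (new), S0--b-->S3 (new)
  visit S1: S1--a-->S3 (seen), S1--b-->S3 (seen)
  visit S3: S3--a-->S1 (seen), S3--b-->S3 (seen)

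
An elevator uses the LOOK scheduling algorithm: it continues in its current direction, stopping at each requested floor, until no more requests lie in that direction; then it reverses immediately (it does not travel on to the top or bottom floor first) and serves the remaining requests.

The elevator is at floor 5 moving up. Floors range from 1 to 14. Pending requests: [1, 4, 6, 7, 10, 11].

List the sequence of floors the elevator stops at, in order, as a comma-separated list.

Answer: 6, 7, 10, 11, 4, 1

Derivation:
Current: 5, moving UP
Serve above first (ascending): [6, 7, 10, 11]
Then reverse, serve below (descending): [4, 1]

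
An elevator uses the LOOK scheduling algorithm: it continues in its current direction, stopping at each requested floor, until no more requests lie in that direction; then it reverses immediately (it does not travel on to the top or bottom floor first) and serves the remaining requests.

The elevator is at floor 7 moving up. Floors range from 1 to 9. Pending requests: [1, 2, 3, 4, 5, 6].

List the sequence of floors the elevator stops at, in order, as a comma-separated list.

Answer: 6, 5, 4, 3, 2, 1

Derivation:
Current: 7, moving UP
Serve above first (ascending): []
Then reverse, serve below (descending): [6, 5, 4, 3, 2, 1]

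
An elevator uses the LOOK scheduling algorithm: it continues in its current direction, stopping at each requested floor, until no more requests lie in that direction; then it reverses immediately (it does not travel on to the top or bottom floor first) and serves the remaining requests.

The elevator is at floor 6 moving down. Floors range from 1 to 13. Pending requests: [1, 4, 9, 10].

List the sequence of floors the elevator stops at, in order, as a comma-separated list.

Current: 6, moving DOWN
Serve below first (descending): [4, 1]
Then reverse, serve above (ascending): [9, 10]

Answer: 4, 1, 9, 10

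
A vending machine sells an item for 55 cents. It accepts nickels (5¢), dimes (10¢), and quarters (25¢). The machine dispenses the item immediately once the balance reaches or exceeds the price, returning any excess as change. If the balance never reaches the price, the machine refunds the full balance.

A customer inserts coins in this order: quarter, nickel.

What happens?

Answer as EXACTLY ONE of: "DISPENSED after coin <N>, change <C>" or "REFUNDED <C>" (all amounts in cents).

Price: 55¢
Coin 1 (quarter, 25¢): balance = 25¢
Coin 2 (nickel, 5¢): balance = 30¢
All coins inserted, balance 30¢ < price 55¢ → REFUND 30¢

Answer: REFUNDED 30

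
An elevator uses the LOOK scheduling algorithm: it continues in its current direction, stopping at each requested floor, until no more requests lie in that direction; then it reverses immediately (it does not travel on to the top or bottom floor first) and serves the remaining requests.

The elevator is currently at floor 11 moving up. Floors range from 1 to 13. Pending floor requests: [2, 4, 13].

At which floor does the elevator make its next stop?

Answer: 13

Derivation:
Current floor: 11, direction: up
Requests above: [13]
Requests below: [2, 4]
Moving up and requests lie above → nearest above is min([13]) = 13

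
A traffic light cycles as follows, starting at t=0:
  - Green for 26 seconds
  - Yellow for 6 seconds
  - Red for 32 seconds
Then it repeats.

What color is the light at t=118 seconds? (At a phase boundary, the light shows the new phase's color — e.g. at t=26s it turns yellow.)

Answer: red

Derivation:
Cycle length = 26 + 6 + 32 = 64s
t = 118, phase_t = 118 mod 64 = 54
54 >= 32 → RED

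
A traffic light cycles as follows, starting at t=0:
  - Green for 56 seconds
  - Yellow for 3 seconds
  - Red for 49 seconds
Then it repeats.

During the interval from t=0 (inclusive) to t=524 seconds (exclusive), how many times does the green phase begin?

Answer: 5

Derivation:
Cycle = 56+3+49 = 108s
green phase starts at t = k*108 + 0 for k=0,1,2,...
Need k*108+0 < 524 → k < 4.852
k ∈ {0, ..., 4} → 5 starts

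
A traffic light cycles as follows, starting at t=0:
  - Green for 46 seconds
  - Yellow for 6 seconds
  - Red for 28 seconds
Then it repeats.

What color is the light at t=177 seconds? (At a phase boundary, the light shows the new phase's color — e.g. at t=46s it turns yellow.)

Cycle length = 46 + 6 + 28 = 80s
t = 177, phase_t = 177 mod 80 = 17
17 < 46 (green end) → GREEN

Answer: green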